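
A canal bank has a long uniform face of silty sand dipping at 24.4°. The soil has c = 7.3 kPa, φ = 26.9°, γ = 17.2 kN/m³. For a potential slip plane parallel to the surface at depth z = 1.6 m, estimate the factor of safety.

FS = 1.82

For an infinite slope with a slip plane parallel to the surface (no pore pressure): FS = [c + γz cos²β tanφ] / [γz sinβ cosβ].
γz = 17.2·1.6 = 27.52 kN/m²
Numerator = 7.3 + 27.52·cos²24.4°·tan26.9° = 7.3 + 27.52·0.8293·0.5073 = 18.879 kPa
Denominator = 27.52·sin24.4°·cos24.4° = 27.52·0.4131·0.9107 = 10.353 kPa
FS = 18.879 / 10.353 = 1.823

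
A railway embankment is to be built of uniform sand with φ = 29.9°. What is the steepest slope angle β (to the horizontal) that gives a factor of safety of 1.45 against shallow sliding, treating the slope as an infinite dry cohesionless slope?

β = 21.6°

For an infinite dry cohesionless slope FS = tanφ/tanβ, so tanβ = tanφ / FS.
tanβ = tan29.9° / 1.45 = 0.5750 / 1.45 = 0.3966
β = arctan(0.3966) = 21.63°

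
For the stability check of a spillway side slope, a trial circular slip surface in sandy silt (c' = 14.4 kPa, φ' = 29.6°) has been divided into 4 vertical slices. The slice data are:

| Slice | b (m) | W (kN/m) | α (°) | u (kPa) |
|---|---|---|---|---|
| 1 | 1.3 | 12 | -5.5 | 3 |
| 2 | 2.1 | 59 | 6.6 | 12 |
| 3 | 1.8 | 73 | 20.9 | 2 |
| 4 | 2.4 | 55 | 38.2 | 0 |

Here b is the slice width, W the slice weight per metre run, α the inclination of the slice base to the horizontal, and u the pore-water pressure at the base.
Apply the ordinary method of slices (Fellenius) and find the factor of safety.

Ordinary method of slices: FS = Σ[c'·Δl_i + (W_i cosα_i − u_i·Δl_i)·tanφ'] / Σ W_i sinα_i, with Δl_i = b_i / cosα_i.
Slice 1: Δl = 1.3/cos(-5.5°) = 1.306 m; N'_1 = 12·cos(-5.5°) − 3·1.306 = 8.0; c'Δl = 18.81; W sinα = -1.2
Slice 2: Δl = 2.1/cos6.6° = 2.114 m; N'_2 = 59·cos6.6° − 12·2.114 = 33.2; c'Δl = 30.44; W sinα = 6.8
Slice 3: Δl = 1.8/cos20.9° = 1.927 m; N'_3 = 73·cos20.9° − 2·1.927 = 64.3; c'Δl = 27.75; W sinα = 26.0
Slice 4: Δl = 2.4/cos38.2° = 3.054 m; N'_4 = 55·cos38.2° − 0·3.054 = 43.2; c'Δl = 43.98; W sinα = 34.0
Σc'Δl = 121.0 kN/m; ΣN' = 148.8 kN/m; ΣW sinα = 65.7 kN/m
Resisting = 121.0 + 148.8·tan29.6° = 121.0 + 84.5 = 205.5 kN/m
FS = 205.5 / 65.7 = 3.129

FS = 3.13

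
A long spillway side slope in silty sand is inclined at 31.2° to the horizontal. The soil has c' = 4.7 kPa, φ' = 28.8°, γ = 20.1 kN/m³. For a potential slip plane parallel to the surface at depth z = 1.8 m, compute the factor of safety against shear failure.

For an infinite slope with a slip plane parallel to the surface (no pore pressure): FS = [c' + γz cos²β tanφ'] / [γz sinβ cosβ].
γz = 20.1·1.8 = 36.18 kN/m²
Numerator = 4.7 + 36.18·cos²31.2°·tan28.8° = 4.7 + 36.18·0.7316·0.5498 = 19.253 kPa
Denominator = 36.18·sin31.2°·cos31.2° = 36.18·0.5180·0.8554 = 16.031 kPa
FS = 19.253 / 16.031 = 1.201

FS = 1.20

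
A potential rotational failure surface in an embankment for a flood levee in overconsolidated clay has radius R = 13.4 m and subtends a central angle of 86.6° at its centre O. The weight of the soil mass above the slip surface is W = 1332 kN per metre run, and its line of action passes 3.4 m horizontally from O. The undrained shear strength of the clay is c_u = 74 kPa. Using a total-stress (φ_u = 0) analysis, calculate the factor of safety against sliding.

Taking moments about the centre O, the resisting moment is provided by the undrained shear strength acting along the arc:
Arc length L_a = R·θ = 13.4·(86.6°·π/180) = 13.4·1.5115 = 20.25 m
M_R = c_u·L_a·R = 74·20.25·13.4 = 20083.4 kN·m/m
M_D = W·d = 1332·3.4 = 4528.8 kN·m/m
FS = M_R / M_D = 20083.4 / 4528.8 = 4.435

FS = 4.43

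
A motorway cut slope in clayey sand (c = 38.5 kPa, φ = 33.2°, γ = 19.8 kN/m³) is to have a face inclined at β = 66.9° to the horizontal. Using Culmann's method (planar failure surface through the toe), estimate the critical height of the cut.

H_c = 35.62 m

Culmann's analysis gives the critical failure plane at α_cr = (β + φ)/2 = (66.9 + 33.2)/2 = 50.1°, and the critical height
H_c = (4c/γ) · sinβ cosφ / [1 − cos(β − φ)]
    = (4·38.5/19.8) · sin66.9°·cos33.2° / [1 − cos(33.7°)]
    = 7.778 · 0.9198·0.8368 / [1 − 0.8320]
    = 7.778 · 0.7697 / 0.1680
    = 35.62 m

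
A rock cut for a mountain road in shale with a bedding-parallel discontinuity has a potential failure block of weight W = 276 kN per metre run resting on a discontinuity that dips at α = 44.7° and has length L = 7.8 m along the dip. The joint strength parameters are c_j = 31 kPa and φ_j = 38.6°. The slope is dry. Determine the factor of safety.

FS = 2.05

Resolving the block weight along and normal to the plane and applying the Mohr–Coulomb strength on the joint:
N' = W cosα = 276·cos44.7° = 196.2 kN/m
Driving force T = W sinα = 276·sin44.7° = 194.1 kN/m
Resisting force R = c_j·L + N'·tanφ_j = 31·7.8 + 196.2·tan38.6° = 241.8 + 156.6 = 398.4 kN/m
FS = R / T = 398.4 / 194.1 = 2.052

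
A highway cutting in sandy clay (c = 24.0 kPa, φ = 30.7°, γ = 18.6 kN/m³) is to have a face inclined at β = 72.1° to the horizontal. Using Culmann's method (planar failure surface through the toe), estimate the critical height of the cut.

H_c = 16.90 m

Culmann's analysis gives the critical failure plane at α_cr = (β + φ)/2 = (72.1 + 30.7)/2 = 51.4°, and the critical height
H_c = (4c/γ) · sinβ cosφ / [1 − cos(β − φ)]
    = (4·24.0/18.6) · sin72.1°·cos30.7° / [1 − cos(41.4°)]
    = 5.161 · 0.9516·0.8599 / [1 − 0.7501]
    = 5.161 · 0.8182 / 0.2499
    = 16.90 m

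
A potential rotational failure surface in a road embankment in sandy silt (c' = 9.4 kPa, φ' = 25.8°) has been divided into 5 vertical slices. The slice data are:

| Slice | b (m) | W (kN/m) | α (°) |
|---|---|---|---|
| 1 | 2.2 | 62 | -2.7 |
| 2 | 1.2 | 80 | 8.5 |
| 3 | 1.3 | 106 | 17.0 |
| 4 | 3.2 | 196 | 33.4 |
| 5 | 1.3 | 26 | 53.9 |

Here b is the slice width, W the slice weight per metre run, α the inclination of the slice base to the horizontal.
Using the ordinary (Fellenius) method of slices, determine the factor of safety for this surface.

FS = 1.81

Ordinary method of slices: FS = Σ[c'·Δl_i + (W_i cosα_i)·tanφ'] / Σ W_i sinα_i, with Δl_i = b_i / cosα_i.
Slice 1: Δl = 2.2/cos(-2.7°) = 2.202 m; N'_1 = 62·cos(-2.7°) = 61.9; c'Δl = 20.70; W sinα = -2.9
Slice 2: Δl = 1.2/cos8.5° = 1.213 m; N'_2 = 80·cos8.5° = 79.1; c'Δl = 11.41; W sinα = 11.8
Slice 3: Δl = 1.3/cos17.0° = 1.359 m; N'_3 = 106·cos17.0° = 101.4; c'Δl = 12.78; W sinα = 31.0
Slice 4: Δl = 3.2/cos33.4° = 3.833 m; N'_4 = 196·cos33.4° = 163.6; c'Δl = 36.03; W sinα = 107.9
Slice 5: Δl = 1.3/cos53.9° = 2.206 m; N'_5 = 26·cos53.9° = 15.3; c'Δl = 20.74; W sinα = 21.0
Σc'Δl = 101.7 kN/m; ΣN' = 421.4 kN/m; ΣW sinα = 168.8 kN/m
Resisting = 101.7 + 421.4·tan25.8° = 101.7 + 203.7 = 305.4 kN/m
FS = 305.4 / 168.8 = 1.809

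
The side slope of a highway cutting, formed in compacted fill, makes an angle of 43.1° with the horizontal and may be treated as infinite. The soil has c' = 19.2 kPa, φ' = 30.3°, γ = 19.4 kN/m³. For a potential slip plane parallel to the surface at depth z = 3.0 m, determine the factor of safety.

For an infinite slope with a slip plane parallel to the surface (no pore pressure): FS = [c' + γz cos²β tanφ'] / [γz sinβ cosβ].
γz = 19.4·3.0 = 58.20 kN/m²
Numerator = 19.2 + 58.20·cos²43.1°·tan30.3° = 19.2 + 58.20·0.5331·0.5844 = 37.332 kPa
Denominator = 58.20·sin43.1°·cos43.1° = 58.20·0.6833·0.7302 = 29.036 kPa
FS = 37.332 / 29.036 = 1.286

FS = 1.29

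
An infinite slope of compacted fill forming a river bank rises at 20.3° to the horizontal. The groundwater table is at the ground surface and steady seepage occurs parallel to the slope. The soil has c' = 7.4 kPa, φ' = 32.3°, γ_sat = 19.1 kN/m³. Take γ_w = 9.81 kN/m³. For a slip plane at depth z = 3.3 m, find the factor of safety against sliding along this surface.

FS = 1.19

With seepage parallel to the slope and the water table at the surface, the effective normal stress on the slip plane uses the buoyant unit weight γ' = γ_sat − γ_w while the driving shear stress uses γ_sat:
FS = [c' + γ' z cos²β tanφ'] / [γ_sat z sinβ cosβ]
γ' = 19.1 − 9.81 = 9.29 kN/m³
Numerator = 7.4 + 9.29·3.3·cos²20.3°·tan32.3° = 7.4 + 9.29·3.3·0.8796·0.6322 = 24.448 kPa
Denominator = 19.1·3.3·sin20.3°·cos20.3° = 19.1·3.3·0.3469·0.9379 = 20.509 kPa
FS = 24.448 / 20.509 = 1.192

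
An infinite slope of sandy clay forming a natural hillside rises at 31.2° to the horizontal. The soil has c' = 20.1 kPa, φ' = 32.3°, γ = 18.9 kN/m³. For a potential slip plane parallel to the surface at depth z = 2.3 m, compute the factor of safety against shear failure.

For an infinite slope with a slip plane parallel to the surface (no pore pressure): FS = [c' + γz cos²β tanφ'] / [γz sinβ cosβ].
γz = 18.9·2.3 = 43.47 kN/m²
Numerator = 20.1 + 43.47·cos²31.2°·tan32.3° = 20.1 + 43.47·0.7316·0.6322 = 40.206 kPa
Denominator = 43.47·sin31.2°·cos31.2° = 43.47·0.5180·0.8554 = 19.262 kPa
FS = 40.206 / 19.262 = 2.087

FS = 2.09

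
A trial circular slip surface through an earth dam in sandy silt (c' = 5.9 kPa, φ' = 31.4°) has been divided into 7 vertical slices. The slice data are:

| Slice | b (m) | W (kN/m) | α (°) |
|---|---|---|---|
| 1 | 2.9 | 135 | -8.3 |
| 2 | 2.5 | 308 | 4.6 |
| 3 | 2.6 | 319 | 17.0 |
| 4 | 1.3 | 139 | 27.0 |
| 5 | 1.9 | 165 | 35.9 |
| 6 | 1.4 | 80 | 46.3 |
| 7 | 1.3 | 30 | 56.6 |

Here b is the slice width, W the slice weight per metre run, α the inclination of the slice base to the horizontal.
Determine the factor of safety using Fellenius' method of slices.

FS = 2.21

Ordinary method of slices: FS = Σ[c'·Δl_i + (W_i cosα_i)·tanφ'] / Σ W_i sinα_i, with Δl_i = b_i / cosα_i.
Slice 1: Δl = 2.9/cos(-8.3°) = 2.931 m; N'_1 = 135·cos(-8.3°) = 133.6; c'Δl = 17.29; W sinα = -19.5
Slice 2: Δl = 2.5/cos4.6° = 2.508 m; N'_2 = 308·cos4.6° = 307.0; c'Δl = 14.80; W sinα = 24.7
Slice 3: Δl = 2.6/cos17.0° = 2.719 m; N'_3 = 319·cos17.0° = 305.1; c'Δl = 16.04; W sinα = 93.3
Slice 4: Δl = 1.3/cos27.0° = 1.459 m; N'_4 = 139·cos27.0° = 123.8; c'Δl = 8.61; W sinα = 63.1
Slice 5: Δl = 1.9/cos35.9° = 2.346 m; N'_5 = 165·cos35.9° = 133.7; c'Δl = 13.84; W sinα = 96.8
Slice 6: Δl = 1.4/cos46.3° = 2.026 m; N'_6 = 80·cos46.3° = 55.3; c'Δl = 11.96; W sinα = 57.8
Slice 7: Δl = 1.3/cos56.6° = 2.362 m; N'_7 = 30·cos56.6° = 16.5; c'Δl = 13.93; W sinα = 25.0
Σc'Δl = 96.5 kN/m; ΣN' = 1074.9 kN/m; ΣW sinα = 341.2 kN/m
Resisting = 96.5 + 1074.9·tan31.4° = 96.5 + 656.2 = 752.6 kN/m
FS = 752.6 / 341.2 = 2.206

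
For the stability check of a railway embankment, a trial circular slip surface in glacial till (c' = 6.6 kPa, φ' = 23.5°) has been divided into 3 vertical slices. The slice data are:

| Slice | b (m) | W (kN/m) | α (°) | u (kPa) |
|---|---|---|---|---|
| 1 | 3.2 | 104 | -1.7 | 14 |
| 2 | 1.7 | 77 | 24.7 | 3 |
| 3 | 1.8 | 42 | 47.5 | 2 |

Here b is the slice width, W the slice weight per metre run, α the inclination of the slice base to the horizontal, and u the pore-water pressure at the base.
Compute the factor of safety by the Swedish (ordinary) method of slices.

Ordinary method of slices: FS = Σ[c'·Δl_i + (W_i cosα_i − u_i·Δl_i)·tanφ'] / Σ W_i sinα_i, with Δl_i = b_i / cosα_i.
Slice 1: Δl = 3.2/cos(-1.7°) = 3.201 m; N'_1 = 104·cos(-1.7°) − 14·3.201 = 59.1; c'Δl = 21.13; W sinα = -3.1
Slice 2: Δl = 1.7/cos24.7° = 1.871 m; N'_2 = 77·cos24.7° − 3·1.871 = 64.3; c'Δl = 12.35; W sinα = 32.2
Slice 3: Δl = 1.8/cos47.5° = 2.664 m; N'_3 = 42·cos47.5° − 2·2.664 = 23.0; c'Δl = 17.58; W sinα = 31.0
Σc'Δl = 51.1 kN/m; ΣN' = 146.5 kN/m; ΣW sinα = 60.1 kN/m
Resisting = 51.1 + 146.5·tan23.5° = 51.1 + 63.7 = 114.8 kN/m
FS = 114.8 / 60.1 = 1.911

FS = 1.91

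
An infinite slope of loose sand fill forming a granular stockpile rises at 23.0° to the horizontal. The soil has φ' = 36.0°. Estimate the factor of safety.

FS = 1.71

For a dry cohesionless infinite slope the factor of safety is FS = tanφ' / tanβ.
FS = tan36.0° / tan23.0° = 0.7265 / 0.4245 = 1.712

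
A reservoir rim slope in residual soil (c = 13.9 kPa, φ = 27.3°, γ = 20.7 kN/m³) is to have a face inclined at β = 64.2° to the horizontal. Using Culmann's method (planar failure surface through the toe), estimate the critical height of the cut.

H_c = 10.73 m

Culmann's analysis gives the critical failure plane at α_cr = (β + φ)/2 = (64.2 + 27.3)/2 = 45.8°, and the critical height
H_c = (4c/γ) · sinβ cosφ / [1 − cos(β − φ)]
    = (4·13.9/20.7) · sin64.2°·cos27.3° / [1 − cos(36.9°)]
    = 2.686 · 0.9003·0.8886 / [1 − 0.7997]
    = 2.686 · 0.8000 / 0.2003
    = 10.73 m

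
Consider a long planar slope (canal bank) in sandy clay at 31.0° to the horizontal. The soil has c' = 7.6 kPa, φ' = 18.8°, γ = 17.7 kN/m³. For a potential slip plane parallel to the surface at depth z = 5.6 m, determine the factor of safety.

For an infinite slope with a slip plane parallel to the surface (no pore pressure): FS = [c' + γz cos²β tanφ'] / [γz sinβ cosβ].
γz = 17.7·5.6 = 99.12 kN/m²
Numerator = 7.6 + 99.12·cos²31.0°·tan18.8° = 7.6 + 99.12·0.7347·0.3404 = 32.392 kPa
Denominator = 99.12·sin31.0°·cos31.0° = 99.12·0.5150·0.8572 = 43.759 kPa
FS = 32.392 / 43.759 = 0.740

FS = 0.74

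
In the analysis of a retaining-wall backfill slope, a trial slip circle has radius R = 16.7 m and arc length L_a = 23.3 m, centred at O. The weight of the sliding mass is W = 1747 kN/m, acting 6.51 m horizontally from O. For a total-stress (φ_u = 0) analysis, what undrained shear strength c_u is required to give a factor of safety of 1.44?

FS = c_u·L_a·R / (W·d), so c_u = FS·W·d / (L_a·R).
c_u = 1.44·1747·6.51 / (23.30·16.7) = 16377.1 / 389.11 = 42.09 kPa

c_u = 42.1 kPa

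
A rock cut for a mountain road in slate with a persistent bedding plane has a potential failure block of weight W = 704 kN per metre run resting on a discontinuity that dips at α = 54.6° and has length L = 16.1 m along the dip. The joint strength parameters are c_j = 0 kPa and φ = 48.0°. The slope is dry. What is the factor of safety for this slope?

Resolving the block weight along and normal to the plane and applying the Mohr–Coulomb strength on the joint:
N' = W cosα = 704·cos54.6° = 407.8 kN/m
Driving force T = W sinα = 704·sin54.6° = 573.8 kN/m
Resisting force R = c_j·L + N'·tanφ = 0·16.1 + 407.8·tan48.0° = 0.0 + 452.9 = 452.9 kN/m
FS = R / T = 452.9 / 573.8 = 0.789

FS = 0.79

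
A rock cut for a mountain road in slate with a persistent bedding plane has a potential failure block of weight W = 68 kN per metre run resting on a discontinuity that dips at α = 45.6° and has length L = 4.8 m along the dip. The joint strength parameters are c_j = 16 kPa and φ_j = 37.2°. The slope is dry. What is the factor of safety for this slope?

FS = 2.32

Resolving the block weight along and normal to the plane and applying the Mohr–Coulomb strength on the joint:
N' = W cosα = 68·cos45.6° = 47.6 kN/m
Driving force T = W sinα = 68·sin45.6° = 48.6 kN/m
Resisting force R = c_j·L + N'·tanφ_j = 16·4.8 + 47.6·tan37.2° = 76.8 + 36.1 = 112.9 kN/m
FS = R / T = 112.9 / 48.6 = 2.324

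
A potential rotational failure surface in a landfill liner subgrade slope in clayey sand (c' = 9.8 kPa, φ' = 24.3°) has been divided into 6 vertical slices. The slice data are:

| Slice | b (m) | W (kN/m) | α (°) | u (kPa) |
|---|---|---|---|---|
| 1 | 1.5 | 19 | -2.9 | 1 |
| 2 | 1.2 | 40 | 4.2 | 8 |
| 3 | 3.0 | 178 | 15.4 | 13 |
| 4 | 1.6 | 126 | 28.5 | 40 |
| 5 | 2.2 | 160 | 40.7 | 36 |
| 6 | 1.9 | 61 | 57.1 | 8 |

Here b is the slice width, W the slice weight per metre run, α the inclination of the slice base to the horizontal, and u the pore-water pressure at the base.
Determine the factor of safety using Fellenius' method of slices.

FS = 0.93

Ordinary method of slices: FS = Σ[c'·Δl_i + (W_i cosα_i − u_i·Δl_i)·tanφ'] / Σ W_i sinα_i, with Δl_i = b_i / cosα_i.
Slice 1: Δl = 1.5/cos(-2.9°) = 1.502 m; N'_1 = 19·cos(-2.9°) − 1·1.502 = 17.5; c'Δl = 14.72; W sinα = -1.0
Slice 2: Δl = 1.2/cos4.2° = 1.203 m; N'_2 = 40·cos4.2° − 8·1.203 = 30.3; c'Δl = 11.79; W sinα = 2.9
Slice 3: Δl = 3.0/cos15.4° = 3.112 m; N'_3 = 178·cos15.4° − 13·3.112 = 131.2; c'Δl = 30.49; W sinα = 47.3
Slice 4: Δl = 1.6/cos28.5° = 1.821 m; N'_4 = 126·cos28.5° − 40·1.821 = 37.9; c'Δl = 17.84; W sinα = 60.1
Slice 5: Δl = 2.2/cos40.7° = 2.902 m; N'_5 = 160·cos40.7° − 36·2.902 = 16.8; c'Δl = 28.44; W sinα = 104.3
Slice 6: Δl = 1.9/cos57.1° = 3.498 m; N'_6 = 61·cos57.1° − 8·3.498 = 5.1; c'Δl = 34.28; W sinα = 51.2
Σc'Δl = 137.6 kN/m; ΣN' = 238.8 kN/m; ΣW sinα = 264.9 kN/m
Resisting = 137.6 + 238.8·tan24.3° = 137.6 + 107.8 = 245.4 kN/m
FS = 245.4 / 264.9 = 0.926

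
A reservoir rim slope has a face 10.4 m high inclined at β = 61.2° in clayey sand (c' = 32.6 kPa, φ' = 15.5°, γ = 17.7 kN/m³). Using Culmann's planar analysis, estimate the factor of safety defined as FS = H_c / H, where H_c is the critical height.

FS = 1.98

H_c = (4c'/γ) · sinβ cosφ' / [1 − cos(β − φ')]
    = (4·32.6/17.7) · sin61.2°·cos15.5° / [1 − cos45.7°]
    = 7.367 · 0.8444 / 0.3016 = 20.63 m
FS = H_c / H = 20.63 / 10.4 = 1.983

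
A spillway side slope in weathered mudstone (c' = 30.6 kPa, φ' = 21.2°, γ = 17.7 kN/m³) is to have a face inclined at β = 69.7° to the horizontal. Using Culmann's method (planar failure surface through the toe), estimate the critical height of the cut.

Culmann's analysis gives the critical failure plane at α_cr = (β + φ')/2 = (69.7 + 21.2)/2 = 45.5°, and the critical height
H_c = (4c'/γ) · sinβ cosφ' / [1 − cos(β − φ')]
    = (4·30.6/17.7) · sin69.7°·cos21.2° / [1 − cos(48.5°)]
    = 6.915 · 0.9379·0.9323 / [1 − 0.6626]
    = 6.915 · 0.8744 / 0.3374
    = 17.92 m

H_c = 17.92 m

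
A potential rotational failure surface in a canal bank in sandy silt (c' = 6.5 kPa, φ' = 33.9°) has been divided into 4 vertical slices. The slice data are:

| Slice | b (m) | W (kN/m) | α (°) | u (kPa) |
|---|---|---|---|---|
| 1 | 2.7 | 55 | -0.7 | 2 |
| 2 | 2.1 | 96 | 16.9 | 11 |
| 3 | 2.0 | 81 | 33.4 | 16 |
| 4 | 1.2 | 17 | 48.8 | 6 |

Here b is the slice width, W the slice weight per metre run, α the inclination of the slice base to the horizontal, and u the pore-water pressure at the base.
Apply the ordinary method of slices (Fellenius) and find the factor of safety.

FS = 1.87

Ordinary method of slices: FS = Σ[c'·Δl_i + (W_i cosα_i − u_i·Δl_i)·tanφ'] / Σ W_i sinα_i, with Δl_i = b_i / cosα_i.
Slice 1: Δl = 2.7/cos(-0.7°) = 2.700 m; N'_1 = 55·cos(-0.7°) − 2·2.700 = 49.6; c'Δl = 17.55; W sinα = -0.7
Slice 2: Δl = 2.1/cos16.9° = 2.195 m; N'_2 = 96·cos16.9° − 11·2.195 = 67.7; c'Δl = 14.27; W sinα = 27.9
Slice 3: Δl = 2.0/cos33.4° = 2.396 m; N'_3 = 81·cos33.4° − 16·2.396 = 29.3; c'Δl = 15.57; W sinα = 44.6
Slice 4: Δl = 1.2/cos48.8° = 1.822 m; N'_4 = 17·cos48.8° − 6·1.822 = 0.3; c'Δl = 11.84; W sinα = 12.8
Σc'Δl = 59.2 kN/m; ΣN' = 146.9 kN/m; ΣW sinα = 84.6 kN/m
Resisting = 59.2 + 146.9·tan33.9° = 59.2 + 98.7 = 157.9 kN/m
FS = 157.9 / 84.6 = 1.866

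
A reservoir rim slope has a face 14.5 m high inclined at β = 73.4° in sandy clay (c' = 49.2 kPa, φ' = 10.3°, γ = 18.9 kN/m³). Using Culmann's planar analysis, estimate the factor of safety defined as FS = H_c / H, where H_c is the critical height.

H_c = (4c'/γ) · sinβ cosφ' / [1 − cos(β − φ')]
    = (4·49.2/18.9) · sin73.4°·cos10.3° / [1 − cos63.1°]
    = 10.413 · 0.9429 / 0.5476 = 17.93 m
FS = H_c / H = 17.93 / 14.5 = 1.237

FS = 1.24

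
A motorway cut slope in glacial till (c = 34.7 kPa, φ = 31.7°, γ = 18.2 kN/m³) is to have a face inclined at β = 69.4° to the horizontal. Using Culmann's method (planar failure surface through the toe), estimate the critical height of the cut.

H_c = 29.09 m

Culmann's analysis gives the critical failure plane at α_cr = (β + φ)/2 = (69.4 + 31.7)/2 = 50.6°, and the critical height
H_c = (4c/γ) · sinβ cosφ / [1 − cos(β − φ)]
    = (4·34.7/18.2) · sin69.4°·cos31.7° / [1 − cos(37.7°)]
    = 7.626 · 0.9361·0.8508 / [1 − 0.7912]
    = 7.626 · 0.7964 / 0.2088
    = 29.09 m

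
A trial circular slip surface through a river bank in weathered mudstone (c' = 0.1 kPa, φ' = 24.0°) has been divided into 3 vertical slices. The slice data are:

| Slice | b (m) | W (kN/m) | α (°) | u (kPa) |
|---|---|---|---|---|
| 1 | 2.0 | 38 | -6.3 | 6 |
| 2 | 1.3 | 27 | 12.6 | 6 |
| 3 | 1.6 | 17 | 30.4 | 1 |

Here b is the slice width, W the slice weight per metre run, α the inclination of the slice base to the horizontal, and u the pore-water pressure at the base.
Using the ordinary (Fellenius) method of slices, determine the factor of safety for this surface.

Ordinary method of slices: FS = Σ[c'·Δl_i + (W_i cosα_i − u_i·Δl_i)·tanφ'] / Σ W_i sinα_i, with Δl_i = b_i / cosα_i.
Slice 1: Δl = 2.0/cos(-6.3°) = 2.012 m; N'_1 = 38·cos(-6.3°) − 6·2.012 = 25.7; c'Δl = 0.20; W sinα = -4.2
Slice 2: Δl = 1.3/cos12.6° = 1.332 m; N'_2 = 27·cos12.6° − 6·1.332 = 18.4; c'Δl = 0.13; W sinα = 5.9
Slice 3: Δl = 1.6/cos30.4° = 1.855 m; N'_3 = 17·cos30.4° − 1·1.855 = 12.8; c'Δl = 0.19; W sinα = 8.6
Σc'Δl = 0.5 kN/m; ΣN' = 56.9 kN/m; ΣW sinα = 10.3 kN/m
Resisting = 0.5 + 56.9·tan24.0° = 0.5 + 25.3 = 25.8 kN/m
FS = 25.8 / 10.3 = 2.503

FS = 2.50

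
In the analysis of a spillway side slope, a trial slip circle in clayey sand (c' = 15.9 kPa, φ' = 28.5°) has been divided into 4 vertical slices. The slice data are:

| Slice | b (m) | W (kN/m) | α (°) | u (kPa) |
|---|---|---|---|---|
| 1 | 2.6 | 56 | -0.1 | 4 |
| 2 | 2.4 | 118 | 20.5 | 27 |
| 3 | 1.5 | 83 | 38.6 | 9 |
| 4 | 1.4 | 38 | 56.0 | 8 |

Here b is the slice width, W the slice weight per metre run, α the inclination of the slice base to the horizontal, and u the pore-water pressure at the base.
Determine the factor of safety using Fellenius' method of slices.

FS = 1.82

Ordinary method of slices: FS = Σ[c'·Δl_i + (W_i cosα_i − u_i·Δl_i)·tanφ'] / Σ W_i sinα_i, with Δl_i = b_i / cosα_i.
Slice 1: Δl = 2.6/cos(-0.1°) = 2.600 m; N'_1 = 56·cos(-0.1°) − 4·2.600 = 45.6; c'Δl = 41.34; W sinα = -0.1
Slice 2: Δl = 2.4/cos20.5° = 2.562 m; N'_2 = 118·cos20.5° − 27·2.562 = 41.3; c'Δl = 40.74; W sinα = 41.3
Slice 3: Δl = 1.5/cos38.6° = 1.919 m; N'_3 = 83·cos38.6° − 9·1.919 = 47.6; c'Δl = 30.52; W sinα = 51.8
Slice 4: Δl = 1.4/cos56.0° = 2.504 m; N'_4 = 38·cos56.0° − 8·2.504 = 1.2; c'Δl = 39.81; W sinα = 31.5
Σc'Δl = 152.4 kN/m; ΣN' = 135.8 kN/m; ΣW sinα = 124.5 kN/m
Resisting = 152.4 + 135.8·tan28.5° = 152.4 + 73.7 = 226.1 kN/m
FS = 226.1 / 124.5 = 1.816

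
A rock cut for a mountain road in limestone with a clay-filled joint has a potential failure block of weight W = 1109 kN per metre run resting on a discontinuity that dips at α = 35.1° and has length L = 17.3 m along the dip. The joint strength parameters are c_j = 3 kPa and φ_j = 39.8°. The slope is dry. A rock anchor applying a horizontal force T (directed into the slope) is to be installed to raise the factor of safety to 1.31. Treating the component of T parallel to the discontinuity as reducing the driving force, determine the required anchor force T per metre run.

Resolving forces along and normal to the sliding plane, with the horizontal anchor force T adding T·sinα to the effective normal force and T·cosα acting up the plane against the driving force:
FS = [c_jL + (W cosα + T sinα) tanφ_j] / [W sinα − T cosα]
Without the anchor: N' = 907.3 kN/m, driving T_d = 637.7 kN/m, resisting R = 3·17.3 + 907.3·tan39.8° = 807.9 kN/m, FS = 1.27.
Setting FS = 1.31 and solving for T:
1.31·(637.7 − T cos35.1°) = 807.9 + T sin35.1°·tan39.8°
T·(sin35.1°·tan39.8° + 1.31·cos35.1°) = 1.31·637.7 − 807.9
T·(0.5750·0.8332 + 1.31·0.8181) = 835.4 − 807.9 = 27.5
T·1.5509 = 27.5
T = 17.7 kN/m

T = 18 kN/m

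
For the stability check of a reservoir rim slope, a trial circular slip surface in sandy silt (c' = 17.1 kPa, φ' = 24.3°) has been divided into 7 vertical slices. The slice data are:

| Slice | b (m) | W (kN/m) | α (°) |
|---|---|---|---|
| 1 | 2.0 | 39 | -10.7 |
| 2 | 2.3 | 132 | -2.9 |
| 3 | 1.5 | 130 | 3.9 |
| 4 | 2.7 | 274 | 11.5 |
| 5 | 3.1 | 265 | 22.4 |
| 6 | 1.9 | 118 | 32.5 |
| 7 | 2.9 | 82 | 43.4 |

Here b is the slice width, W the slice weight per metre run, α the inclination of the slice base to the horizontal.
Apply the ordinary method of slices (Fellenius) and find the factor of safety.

Ordinary method of slices: FS = Σ[c'·Δl_i + (W_i cosα_i)·tanφ'] / Σ W_i sinα_i, with Δl_i = b_i / cosα_i.
Slice 1: Δl = 2.0/cos(-10.7°) = 2.035 m; N'_1 = 39·cos(-10.7°) = 38.3; c'Δl = 34.81; W sinα = -7.2
Slice 2: Δl = 2.3/cos(-2.9°) = 2.303 m; N'_2 = 132·cos(-2.9°) = 131.8; c'Δl = 39.38; W sinα = -6.7
Slice 3: Δl = 1.5/cos3.9° = 1.503 m; N'_3 = 130·cos3.9° = 129.7; c'Δl = 25.71; W sinα = 8.8
Slice 4: Δl = 2.7/cos11.5° = 2.755 m; N'_4 = 274·cos11.5° = 268.5; c'Δl = 47.12; W sinα = 54.6
Slice 5: Δl = 3.1/cos22.4° = 3.353 m; N'_5 = 265·cos22.4° = 245.0; c'Δl = 57.34; W sinα = 101.0
Slice 6: Δl = 1.9/cos32.5° = 2.253 m; N'_6 = 118·cos32.5° = 99.5; c'Δl = 38.52; W sinα = 63.4
Slice 7: Δl = 2.9/cos43.4° = 3.991 m; N'_7 = 82·cos43.4° = 59.6; c'Δl = 68.25; W sinα = 56.3
Σc'Δl = 311.1 kN/m; ΣN' = 972.5 kN/m; ΣW sinα = 270.3 kN/m
Resisting = 311.1 + 972.5·tan24.3° = 311.1 + 439.1 = 750.2 kN/m
FS = 750.2 / 270.3 = 2.776

FS = 2.78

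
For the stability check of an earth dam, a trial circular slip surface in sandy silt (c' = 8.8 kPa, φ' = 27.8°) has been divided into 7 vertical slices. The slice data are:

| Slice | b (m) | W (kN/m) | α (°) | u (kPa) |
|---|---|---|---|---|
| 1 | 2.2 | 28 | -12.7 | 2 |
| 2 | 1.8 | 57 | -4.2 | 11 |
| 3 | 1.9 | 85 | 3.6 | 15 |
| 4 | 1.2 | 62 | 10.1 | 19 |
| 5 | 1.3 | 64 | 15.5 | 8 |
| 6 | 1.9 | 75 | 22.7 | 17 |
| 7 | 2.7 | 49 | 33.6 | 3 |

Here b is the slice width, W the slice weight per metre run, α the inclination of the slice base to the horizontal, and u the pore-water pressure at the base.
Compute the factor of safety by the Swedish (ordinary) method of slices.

FS = 3.34

Ordinary method of slices: FS = Σ[c'·Δl_i + (W_i cosα_i − u_i·Δl_i)·tanφ'] / Σ W_i sinα_i, with Δl_i = b_i / cosα_i.
Slice 1: Δl = 2.2/cos(-12.7°) = 2.255 m; N'_1 = 28·cos(-12.7°) − 2·2.255 = 22.8; c'Δl = 19.85; W sinα = -6.2
Slice 2: Δl = 1.8/cos(-4.2°) = 1.805 m; N'_2 = 57·cos(-4.2°) − 11·1.805 = 37.0; c'Δl = 15.88; W sinα = -4.2
Slice 3: Δl = 1.9/cos3.6° = 1.904 m; N'_3 = 85·cos3.6° − 15·1.904 = 56.3; c'Δl = 16.75; W sinα = 5.3
Slice 4: Δl = 1.2/cos10.1° = 1.219 m; N'_4 = 62·cos10.1° − 19·1.219 = 37.9; c'Δl = 10.73; W sinα = 10.9
Slice 5: Δl = 1.3/cos15.5° = 1.349 m; N'_5 = 64·cos15.5° − 8·1.349 = 50.9; c'Δl = 11.87; W sinα = 17.1
Slice 6: Δl = 1.9/cos22.7° = 2.060 m; N'_6 = 75·cos22.7° − 17·2.060 = 34.2; c'Δl = 18.12; W sinα = 28.9
Slice 7: Δl = 2.7/cos33.6° = 3.242 m; N'_7 = 49·cos33.6° − 3·3.242 = 31.1; c'Δl = 28.53; W sinα = 27.1
Σc'Δl = 121.7 kN/m; ΣN' = 270.1 kN/m; ΣW sinα = 79.0 kN/m
Resisting = 121.7 + 270.1·tan27.8° = 121.7 + 142.4 = 264.1 kN/m
FS = 264.1 / 79.0 = 3.342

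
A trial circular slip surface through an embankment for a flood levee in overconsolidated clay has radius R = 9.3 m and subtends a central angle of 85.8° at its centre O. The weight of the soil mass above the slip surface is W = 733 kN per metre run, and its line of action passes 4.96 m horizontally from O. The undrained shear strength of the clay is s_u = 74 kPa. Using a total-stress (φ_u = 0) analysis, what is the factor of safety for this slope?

FS = 2.64

Taking moments about the centre O, the resisting moment is provided by the undrained shear strength acting along the arc:
Arc length L_a = R·θ = 9.3·(85.8°·π/180) = 9.3·1.4975 = 13.93 m
M_R = s_u·L_a·R = 74·13.93·9.3 = 9584.3 kN·m/m
M_D = W·d = 733·4.96 = 3635.7 kN·m/m
FS = M_R / M_D = 9584.3 / 3635.7 = 2.636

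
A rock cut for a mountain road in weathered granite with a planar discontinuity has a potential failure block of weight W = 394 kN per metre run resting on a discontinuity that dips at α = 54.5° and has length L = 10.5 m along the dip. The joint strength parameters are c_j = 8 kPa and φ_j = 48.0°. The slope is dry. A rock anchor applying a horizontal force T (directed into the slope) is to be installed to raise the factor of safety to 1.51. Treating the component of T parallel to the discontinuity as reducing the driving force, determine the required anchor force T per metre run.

Resolving forces along and normal to the sliding plane, with the horizontal anchor force T adding T·sinα to the effective normal force and T·cosα acting up the plane against the driving force:
FS = [c_jL + (W cosα + T sinα) tanφ_j] / [W sinα − T cosα]
Without the anchor: N' = 228.8 kN/m, driving T_d = 320.8 kN/m, resisting R = 8·10.5 + 228.8·tan48.0° = 338.1 kN/m, FS = 1.05.
Setting FS = 1.51 and solving for T:
1.51·(320.8 − T cos54.5°) = 338.1 + T sin54.5°·tan48.0°
T·(sin54.5°·tan48.0° + 1.51·cos54.5°) = 1.51·320.8 − 338.1
T·(0.8141·1.1106 + 1.51·0.5807) = 484.3 − 338.1 = 146.2
T·1.7810 = 146.2
T = 82.1 kN/m

T = 82 kN/m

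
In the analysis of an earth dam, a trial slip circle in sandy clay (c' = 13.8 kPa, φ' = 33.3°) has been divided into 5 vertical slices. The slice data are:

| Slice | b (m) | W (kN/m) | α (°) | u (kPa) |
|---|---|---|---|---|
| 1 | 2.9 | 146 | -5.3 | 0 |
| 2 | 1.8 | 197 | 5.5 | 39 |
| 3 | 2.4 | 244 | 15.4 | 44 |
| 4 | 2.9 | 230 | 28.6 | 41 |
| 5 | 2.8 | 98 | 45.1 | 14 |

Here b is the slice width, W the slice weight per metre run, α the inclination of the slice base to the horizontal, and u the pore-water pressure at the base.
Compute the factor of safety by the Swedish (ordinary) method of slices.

FS = 2.05

Ordinary method of slices: FS = Σ[c'·Δl_i + (W_i cosα_i − u_i·Δl_i)·tanφ'] / Σ W_i sinα_i, with Δl_i = b_i / cosα_i.
Slice 1: Δl = 2.9/cos(-5.3°) = 2.912 m; N'_1 = 146·cos(-5.3°) − 0·2.912 = 145.4; c'Δl = 40.19; W sinα = -13.5
Slice 2: Δl = 1.8/cos5.5° = 1.808 m; N'_2 = 197·cos5.5° − 39·1.808 = 125.6; c'Δl = 24.95; W sinα = 18.9
Slice 3: Δl = 2.4/cos15.4° = 2.489 m; N'_3 = 244·cos15.4° − 44·2.489 = 125.7; c'Δl = 34.35; W sinα = 64.8
Slice 4: Δl = 2.9/cos28.6° = 3.303 m; N'_4 = 230·cos28.6° − 41·3.303 = 66.5; c'Δl = 45.58; W sinα = 110.1
Slice 5: Δl = 2.8/cos45.1° = 3.967 m; N'_5 = 98·cos45.1° − 14·3.967 = 13.6; c'Δl = 54.74; W sinα = 69.4
Σc'Δl = 199.8 kN/m; ΣN' = 476.8 kN/m; ΣW sinα = 249.7 kN/m
Resisting = 199.8 + 476.8·tan33.3° = 199.8 + 313.2 = 513.0 kN/m
FS = 513.0 / 249.7 = 2.055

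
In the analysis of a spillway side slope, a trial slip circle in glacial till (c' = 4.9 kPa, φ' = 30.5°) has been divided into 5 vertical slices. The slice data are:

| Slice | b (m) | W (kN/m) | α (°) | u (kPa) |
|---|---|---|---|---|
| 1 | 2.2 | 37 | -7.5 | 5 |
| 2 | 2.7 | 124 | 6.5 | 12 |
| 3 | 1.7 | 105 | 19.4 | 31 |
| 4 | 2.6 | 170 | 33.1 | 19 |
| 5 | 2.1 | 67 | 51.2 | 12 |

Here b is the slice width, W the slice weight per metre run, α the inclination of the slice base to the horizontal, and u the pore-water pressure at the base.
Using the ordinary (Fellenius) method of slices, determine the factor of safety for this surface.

Ordinary method of slices: FS = Σ[c'·Δl_i + (W_i cosα_i − u_i·Δl_i)·tanφ'] / Σ W_i sinα_i, with Δl_i = b_i / cosα_i.
Slice 1: Δl = 2.2/cos(-7.5°) = 2.219 m; N'_1 = 37·cos(-7.5°) − 5·2.219 = 25.6; c'Δl = 10.87; W sinα = -4.8
Slice 2: Δl = 2.7/cos6.5° = 2.717 m; N'_2 = 124·cos6.5° − 12·2.717 = 90.6; c'Δl = 13.32; W sinα = 14.0
Slice 3: Δl = 1.7/cos19.4° = 1.802 m; N'_3 = 105·cos19.4° − 31·1.802 = 43.2; c'Δl = 8.83; W sinα = 34.9
Slice 4: Δl = 2.6/cos33.1° = 3.104 m; N'_4 = 170·cos33.1° − 19·3.104 = 83.4; c'Δl = 15.21; W sinα = 92.8
Slice 5: Δl = 2.1/cos51.2° = 3.351 m; N'_5 = 67·cos51.2° − 12·3.351 = 1.8; c'Δl = 16.42; W sinα = 52.2
Σc'Δl = 64.6 kN/m; ΣN' = 244.6 kN/m; ΣW sinα = 189.1 kN/m
Resisting = 64.6 + 244.6·tan30.5° = 64.6 + 144.1 = 208.7 kN/m
FS = 208.7 / 189.1 = 1.103

FS = 1.10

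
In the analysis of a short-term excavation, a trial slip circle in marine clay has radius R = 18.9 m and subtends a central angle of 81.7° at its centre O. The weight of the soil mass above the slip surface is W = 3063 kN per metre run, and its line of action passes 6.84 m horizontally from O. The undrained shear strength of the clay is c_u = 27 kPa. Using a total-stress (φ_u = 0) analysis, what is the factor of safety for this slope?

FS = 0.66

Taking moments about the centre O, the resisting moment is provided by the undrained shear strength acting along the arc:
Arc length L_a = R·θ = 18.9·(81.7°·π/180) = 18.9·1.4259 = 26.95 m
M_R = c_u·L_a·R = 27·26.95·18.9 = 13752.7 kN·m/m
M_D = W·d = 3063·6.84 = 20950.9 kN·m/m
FS = M_R / M_D = 13752.7 / 20950.9 = 0.656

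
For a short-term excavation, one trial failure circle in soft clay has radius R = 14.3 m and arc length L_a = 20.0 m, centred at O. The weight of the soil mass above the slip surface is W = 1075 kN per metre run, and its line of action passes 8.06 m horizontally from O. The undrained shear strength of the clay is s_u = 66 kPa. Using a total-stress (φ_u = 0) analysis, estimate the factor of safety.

Taking moments about the centre O, the resisting moment is provided by the undrained shear strength acting along the arc:
M_R = s_u·L_a·R = 66·20.00·14.3 = 18876.0 kN·m/m
M_D = W·d = 1075·8.06 = 8664.5 kN·m/m
FS = M_R / M_D = 18876.0 / 8664.5 = 2.179

FS = 2.18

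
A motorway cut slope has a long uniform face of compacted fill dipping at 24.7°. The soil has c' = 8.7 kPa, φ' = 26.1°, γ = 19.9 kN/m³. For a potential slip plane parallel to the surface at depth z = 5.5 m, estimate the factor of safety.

For an infinite slope with a slip plane parallel to the surface (no pore pressure): FS = [c' + γz cos²β tanφ'] / [γz sinβ cosβ].
γz = 19.9·5.5 = 109.45 kN/m²
Numerator = 8.7 + 109.45·cos²24.7°·tan26.1° = 8.7 + 109.45·0.8254·0.4899 = 52.956 kPa
Denominator = 109.45·sin24.7°·cos24.7° = 109.45·0.4179·0.9085 = 41.551 kPa
FS = 52.956 / 41.551 = 1.274

FS = 1.27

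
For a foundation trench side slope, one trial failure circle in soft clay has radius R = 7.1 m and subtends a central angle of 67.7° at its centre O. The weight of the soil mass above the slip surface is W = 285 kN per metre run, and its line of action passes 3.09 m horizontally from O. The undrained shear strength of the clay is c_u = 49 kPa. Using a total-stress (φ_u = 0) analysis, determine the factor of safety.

Taking moments about the centre O, the resisting moment is provided by the undrained shear strength acting along the arc:
Arc length L_a = R·θ = 7.1·(67.7°·π/180) = 7.1·1.1816 = 8.39 m
M_R = c_u·L_a·R = 49·8.39·7.1 = 2918.6 kN·m/m
M_D = W·d = 285·3.09 = 880.6 kN·m/m
FS = M_R / M_D = 2918.6 / 880.6 = 3.314

FS = 3.31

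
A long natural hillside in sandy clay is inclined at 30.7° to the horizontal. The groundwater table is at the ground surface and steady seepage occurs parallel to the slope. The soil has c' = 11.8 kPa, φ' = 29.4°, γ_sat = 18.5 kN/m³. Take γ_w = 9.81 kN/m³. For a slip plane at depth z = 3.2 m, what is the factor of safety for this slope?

With seepage parallel to the slope and the water table at the surface, the effective normal stress on the slip plane uses the buoyant unit weight γ' = γ_sat − γ_w while the driving shear stress uses γ_sat:
FS = [c' + γ' z cos²β tanφ'] / [γ_sat z sinβ cosβ]
γ' = 18.5 − 9.81 = 8.69 kN/m³
Numerator = 11.8 + 8.69·3.2·cos²30.7°·tan29.4° = 11.8 + 8.69·3.2·0.7393·0.5635 = 23.385 kPa
Denominator = 18.5·3.2·sin30.7°·cos30.7° = 18.5·3.2·0.5105·0.8599 = 25.988 kPa
FS = 23.385 / 25.988 = 0.900

FS = 0.90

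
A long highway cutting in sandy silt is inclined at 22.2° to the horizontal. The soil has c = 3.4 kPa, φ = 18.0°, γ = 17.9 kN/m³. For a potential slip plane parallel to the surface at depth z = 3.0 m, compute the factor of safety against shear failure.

FS = 0.98

For an infinite slope with a slip plane parallel to the surface (no pore pressure): FS = [c + γz cos²β tanφ] / [γz sinβ cosβ].
γz = 17.9·3.0 = 53.70 kN/m²
Numerator = 3.4 + 53.70·cos²22.2°·tan18.0° = 3.4 + 53.70·0.8572·0.3249 = 18.357 kPa
Denominator = 53.70·sin22.2°·cos22.2° = 53.70·0.3778·0.9259 = 18.786 kPa
FS = 18.357 / 18.786 = 0.977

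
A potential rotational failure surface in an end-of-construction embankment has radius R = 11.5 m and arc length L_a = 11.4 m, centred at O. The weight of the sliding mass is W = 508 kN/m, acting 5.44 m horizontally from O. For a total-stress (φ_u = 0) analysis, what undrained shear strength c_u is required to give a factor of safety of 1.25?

c_u = 26.3 kPa

FS = c_u·L_a·R / (W·d), so c_u = FS·W·d / (L_a·R).
c_u = 1.25·508·5.44 / (11.40·11.5) = 3454.4 / 131.10 = 26.35 kPa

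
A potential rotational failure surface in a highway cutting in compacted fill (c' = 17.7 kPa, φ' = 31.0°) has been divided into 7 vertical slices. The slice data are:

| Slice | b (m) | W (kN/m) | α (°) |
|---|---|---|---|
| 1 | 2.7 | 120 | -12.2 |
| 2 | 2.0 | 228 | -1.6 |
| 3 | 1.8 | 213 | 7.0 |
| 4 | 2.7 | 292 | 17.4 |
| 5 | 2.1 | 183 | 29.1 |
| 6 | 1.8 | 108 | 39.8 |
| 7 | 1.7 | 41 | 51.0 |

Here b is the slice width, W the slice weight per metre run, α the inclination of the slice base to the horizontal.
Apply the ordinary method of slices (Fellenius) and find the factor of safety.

Ordinary method of slices: FS = Σ[c'·Δl_i + (W_i cosα_i)·tanφ'] / Σ W_i sinα_i, with Δl_i = b_i / cosα_i.
Slice 1: Δl = 2.7/cos(-12.2°) = 2.762 m; N'_1 = 120·cos(-12.2°) = 117.3; c'Δl = 48.89; W sinα = -25.4
Slice 2: Δl = 2.0/cos(-1.6°) = 2.001 m; N'_2 = 228·cos(-1.6°) = 227.9; c'Δl = 35.41; W sinα = -6.4
Slice 3: Δl = 1.8/cos7.0° = 1.814 m; N'_3 = 213·cos7.0° = 211.4; c'Δl = 32.10; W sinα = 26.0
Slice 4: Δl = 2.7/cos17.4° = 2.829 m; N'_4 = 292·cos17.4° = 278.6; c'Δl = 50.08; W sinα = 87.3
Slice 5: Δl = 2.1/cos29.1° = 2.403 m; N'_5 = 183·cos29.1° = 159.9; c'Δl = 42.54; W sinα = 89.0
Slice 6: Δl = 1.8/cos39.8° = 2.343 m; N'_6 = 108·cos39.8° = 83.0; c'Δl = 41.47; W sinα = 69.1
Slice 7: Δl = 1.7/cos51.0° = 2.701 m; N'_7 = 41·cos51.0° = 25.8; c'Δl = 47.81; W sinα = 31.9
Σc'Δl = 298.3 kN/m; ΣN' = 1103.9 kN/m; ΣW sinα = 271.5 kN/m
Resisting = 298.3 + 1103.9·tan31.0° = 298.3 + 663.3 = 961.6 kN/m
FS = 961.6 / 271.5 = 3.541

FS = 3.54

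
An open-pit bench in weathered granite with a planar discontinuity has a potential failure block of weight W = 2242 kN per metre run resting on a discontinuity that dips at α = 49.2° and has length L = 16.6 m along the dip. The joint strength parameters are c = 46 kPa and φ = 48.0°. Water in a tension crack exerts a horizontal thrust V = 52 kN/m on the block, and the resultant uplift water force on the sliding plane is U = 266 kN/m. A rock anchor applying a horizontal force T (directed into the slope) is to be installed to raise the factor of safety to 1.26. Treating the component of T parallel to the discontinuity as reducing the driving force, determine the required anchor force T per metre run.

T = 78 kN/m

Resolving forces along and normal to the sliding plane, with the horizontal anchor force T adding T·sinα to the effective normal force and T·cosα acting up the plane against the driving force:
FS = [cL + (W cosα − U − V sinα + T sinα) tanφ] / [W sinα + V cosα − T cosα]
Without the anchor: N' = 1159.6 kN/m, driving T_d = 1731.2 kN/m, resisting R = 46·16.6 + 1159.6·tan48.0° = 2051.5 kN/m, FS = 1.19.
Setting FS = 1.26 and solving for T:
1.26·(1731.2 − T cos49.2°) = 2051.5 + T sin49.2°·tan48.0°
T·(sin49.2°·tan48.0° + 1.26·cos49.2°) = 1.26·1731.2 − 2051.5
T·(0.7570·1.1106 + 1.26·0.6534) = 2181.3 − 2051.5 = 129.8
T·1.6640 = 129.8
T = 78.0 kN/m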